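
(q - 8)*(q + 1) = q^2 - 7*q - 8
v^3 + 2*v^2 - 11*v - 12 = (v - 3)*(v + 1)*(v + 4)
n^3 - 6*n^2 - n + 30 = (n - 5)*(n - 3)*(n + 2)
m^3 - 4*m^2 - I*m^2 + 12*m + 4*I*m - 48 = (m - 4)*(m - 4*I)*(m + 3*I)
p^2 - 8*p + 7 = (p - 7)*(p - 1)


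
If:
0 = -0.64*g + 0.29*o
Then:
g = 0.453125*o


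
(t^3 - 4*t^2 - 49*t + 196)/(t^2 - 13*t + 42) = (t^2 + 3*t - 28)/(t - 6)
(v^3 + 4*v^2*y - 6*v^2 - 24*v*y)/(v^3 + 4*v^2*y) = (v - 6)/v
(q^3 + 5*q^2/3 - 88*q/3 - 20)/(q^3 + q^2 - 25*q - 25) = (q^2 + 20*q/3 + 4)/(q^2 + 6*q + 5)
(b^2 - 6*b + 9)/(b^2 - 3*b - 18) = (-b^2 + 6*b - 9)/(-b^2 + 3*b + 18)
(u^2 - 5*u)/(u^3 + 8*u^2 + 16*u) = (u - 5)/(u^2 + 8*u + 16)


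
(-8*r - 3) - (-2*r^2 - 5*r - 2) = 2*r^2 - 3*r - 1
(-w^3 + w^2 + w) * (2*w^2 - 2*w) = -2*w^5 + 4*w^4 - 2*w^2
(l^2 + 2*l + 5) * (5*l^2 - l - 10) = 5*l^4 + 9*l^3 + 13*l^2 - 25*l - 50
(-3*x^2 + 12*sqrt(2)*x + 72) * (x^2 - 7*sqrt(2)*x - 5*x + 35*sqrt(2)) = -3*x^4 + 15*x^3 + 33*sqrt(2)*x^3 - 165*sqrt(2)*x^2 - 96*x^2 - 504*sqrt(2)*x + 480*x + 2520*sqrt(2)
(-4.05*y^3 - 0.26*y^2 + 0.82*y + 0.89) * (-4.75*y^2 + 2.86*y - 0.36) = 19.2375*y^5 - 10.348*y^4 - 3.1806*y^3 - 1.7887*y^2 + 2.2502*y - 0.3204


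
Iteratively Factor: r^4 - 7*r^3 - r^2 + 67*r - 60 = (r + 3)*(r^3 - 10*r^2 + 29*r - 20) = (r - 5)*(r + 3)*(r^2 - 5*r + 4) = (r - 5)*(r - 4)*(r + 3)*(r - 1)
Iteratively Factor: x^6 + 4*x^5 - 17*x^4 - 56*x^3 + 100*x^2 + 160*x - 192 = (x - 2)*(x^5 + 6*x^4 - 5*x^3 - 66*x^2 - 32*x + 96) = (x - 2)*(x + 2)*(x^4 + 4*x^3 - 13*x^2 - 40*x + 48) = (x - 2)*(x - 1)*(x + 2)*(x^3 + 5*x^2 - 8*x - 48) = (x - 2)*(x - 1)*(x + 2)*(x + 4)*(x^2 + x - 12) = (x - 3)*(x - 2)*(x - 1)*(x + 2)*(x + 4)*(x + 4)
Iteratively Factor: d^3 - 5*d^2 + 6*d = (d)*(d^2 - 5*d + 6) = d*(d - 3)*(d - 2)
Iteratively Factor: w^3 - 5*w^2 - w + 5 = (w - 1)*(w^2 - 4*w - 5) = (w - 5)*(w - 1)*(w + 1)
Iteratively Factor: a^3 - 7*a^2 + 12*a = (a - 4)*(a^2 - 3*a) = (a - 4)*(a - 3)*(a)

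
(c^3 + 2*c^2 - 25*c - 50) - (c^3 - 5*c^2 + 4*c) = 7*c^2 - 29*c - 50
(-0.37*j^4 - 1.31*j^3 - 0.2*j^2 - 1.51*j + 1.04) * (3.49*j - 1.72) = -1.2913*j^5 - 3.9355*j^4 + 1.5552*j^3 - 4.9259*j^2 + 6.2268*j - 1.7888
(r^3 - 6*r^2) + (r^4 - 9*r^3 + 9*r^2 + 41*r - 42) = r^4 - 8*r^3 + 3*r^2 + 41*r - 42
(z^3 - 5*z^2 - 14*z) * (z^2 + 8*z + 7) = z^5 + 3*z^4 - 47*z^3 - 147*z^2 - 98*z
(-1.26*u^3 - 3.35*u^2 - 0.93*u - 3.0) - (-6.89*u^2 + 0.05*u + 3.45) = -1.26*u^3 + 3.54*u^2 - 0.98*u - 6.45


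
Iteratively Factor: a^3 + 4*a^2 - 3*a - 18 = (a + 3)*(a^2 + a - 6) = (a + 3)^2*(a - 2)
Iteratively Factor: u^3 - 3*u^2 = (u)*(u^2 - 3*u) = u^2*(u - 3)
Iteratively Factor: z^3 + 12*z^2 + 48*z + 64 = (z + 4)*(z^2 + 8*z + 16) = (z + 4)^2*(z + 4)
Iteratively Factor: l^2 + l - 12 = (l - 3)*(l + 4)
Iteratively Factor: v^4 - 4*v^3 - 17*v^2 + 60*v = (v - 5)*(v^3 + v^2 - 12*v) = (v - 5)*(v - 3)*(v^2 + 4*v) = (v - 5)*(v - 3)*(v + 4)*(v)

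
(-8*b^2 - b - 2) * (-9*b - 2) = 72*b^3 + 25*b^2 + 20*b + 4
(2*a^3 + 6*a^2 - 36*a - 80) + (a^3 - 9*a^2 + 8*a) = 3*a^3 - 3*a^2 - 28*a - 80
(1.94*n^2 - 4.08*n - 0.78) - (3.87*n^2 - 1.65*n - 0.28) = -1.93*n^2 - 2.43*n - 0.5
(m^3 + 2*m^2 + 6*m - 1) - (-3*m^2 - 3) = m^3 + 5*m^2 + 6*m + 2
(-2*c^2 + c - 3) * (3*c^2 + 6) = -6*c^4 + 3*c^3 - 21*c^2 + 6*c - 18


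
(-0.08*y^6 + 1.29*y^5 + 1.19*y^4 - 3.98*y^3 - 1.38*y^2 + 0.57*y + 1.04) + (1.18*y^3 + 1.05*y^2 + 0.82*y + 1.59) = -0.08*y^6 + 1.29*y^5 + 1.19*y^4 - 2.8*y^3 - 0.33*y^2 + 1.39*y + 2.63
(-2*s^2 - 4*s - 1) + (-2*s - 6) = -2*s^2 - 6*s - 7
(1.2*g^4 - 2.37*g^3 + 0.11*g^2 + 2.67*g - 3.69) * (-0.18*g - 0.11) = -0.216*g^5 + 0.2946*g^4 + 0.2409*g^3 - 0.4927*g^2 + 0.3705*g + 0.4059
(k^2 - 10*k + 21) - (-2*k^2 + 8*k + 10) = 3*k^2 - 18*k + 11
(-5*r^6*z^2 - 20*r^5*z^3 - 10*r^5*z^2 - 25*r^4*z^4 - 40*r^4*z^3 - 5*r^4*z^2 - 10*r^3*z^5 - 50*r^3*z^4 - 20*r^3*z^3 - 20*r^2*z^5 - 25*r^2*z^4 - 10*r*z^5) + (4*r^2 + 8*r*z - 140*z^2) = -5*r^6*z^2 - 20*r^5*z^3 - 10*r^5*z^2 - 25*r^4*z^4 - 40*r^4*z^3 - 5*r^4*z^2 - 10*r^3*z^5 - 50*r^3*z^4 - 20*r^3*z^3 - 20*r^2*z^5 - 25*r^2*z^4 + 4*r^2 - 10*r*z^5 + 8*r*z - 140*z^2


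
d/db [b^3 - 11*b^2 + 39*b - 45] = 3*b^2 - 22*b + 39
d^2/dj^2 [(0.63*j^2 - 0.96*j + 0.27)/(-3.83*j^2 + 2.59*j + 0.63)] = (15.665466*j^3 - 32.88438*j^2 + 29.968218*j - 8.558298)/(56.181887*j^6 - 113.977353*j^5 + 49.351848*j^4 + 20.122487*j^3 - 8.117928*j^2 - 3.083913*j - 0.250047)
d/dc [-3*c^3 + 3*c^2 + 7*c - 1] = -9*c^2 + 6*c + 7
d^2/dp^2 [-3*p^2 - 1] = -6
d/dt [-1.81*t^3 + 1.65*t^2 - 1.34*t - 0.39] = -5.43*t^2 + 3.3*t - 1.34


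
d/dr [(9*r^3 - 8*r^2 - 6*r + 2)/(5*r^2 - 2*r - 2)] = (45*r^4 - 36*r^3 - 8*r^2 + 12*r + 16)/(25*r^4 - 20*r^3 - 16*r^2 + 8*r + 4)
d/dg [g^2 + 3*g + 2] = 2*g + 3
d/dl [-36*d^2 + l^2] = 2*l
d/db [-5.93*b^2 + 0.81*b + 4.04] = 0.81 - 11.86*b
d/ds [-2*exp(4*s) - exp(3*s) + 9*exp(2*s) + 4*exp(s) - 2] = (-8*exp(3*s) - 3*exp(2*s) + 18*exp(s) + 4)*exp(s)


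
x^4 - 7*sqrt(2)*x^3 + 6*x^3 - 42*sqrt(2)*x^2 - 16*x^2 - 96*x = x*(x + 6)*(x - 8*sqrt(2))*(x + sqrt(2))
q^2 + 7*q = q*(q + 7)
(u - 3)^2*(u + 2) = u^3 - 4*u^2 - 3*u + 18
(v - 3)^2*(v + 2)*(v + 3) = v^4 - v^3 - 15*v^2 + 9*v + 54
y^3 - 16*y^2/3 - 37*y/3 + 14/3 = (y - 7)*(y - 1/3)*(y + 2)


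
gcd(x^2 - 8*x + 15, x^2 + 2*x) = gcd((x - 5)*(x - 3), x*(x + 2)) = 1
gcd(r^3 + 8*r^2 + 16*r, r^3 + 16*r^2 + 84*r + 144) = r + 4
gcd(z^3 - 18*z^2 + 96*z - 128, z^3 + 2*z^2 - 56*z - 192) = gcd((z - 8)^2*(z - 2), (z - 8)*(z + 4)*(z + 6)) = z - 8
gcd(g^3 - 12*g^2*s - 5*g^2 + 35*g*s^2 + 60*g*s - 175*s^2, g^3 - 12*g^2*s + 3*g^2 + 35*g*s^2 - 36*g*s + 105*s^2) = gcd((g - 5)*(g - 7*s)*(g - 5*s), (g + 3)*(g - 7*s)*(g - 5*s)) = g^2 - 12*g*s + 35*s^2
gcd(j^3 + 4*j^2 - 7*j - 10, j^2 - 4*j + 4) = j - 2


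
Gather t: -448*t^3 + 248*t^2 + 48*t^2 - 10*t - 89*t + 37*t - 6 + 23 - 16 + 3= -448*t^3 + 296*t^2 - 62*t + 4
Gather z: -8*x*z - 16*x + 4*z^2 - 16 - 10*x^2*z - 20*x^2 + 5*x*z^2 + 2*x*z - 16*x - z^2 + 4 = -20*x^2 - 32*x + z^2*(5*x + 3) + z*(-10*x^2 - 6*x) - 12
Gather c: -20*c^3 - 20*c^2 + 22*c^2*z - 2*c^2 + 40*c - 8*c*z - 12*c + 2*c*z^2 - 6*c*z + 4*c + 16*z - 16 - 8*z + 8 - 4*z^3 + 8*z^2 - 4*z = -20*c^3 + c^2*(22*z - 22) + c*(2*z^2 - 14*z + 32) - 4*z^3 + 8*z^2 + 4*z - 8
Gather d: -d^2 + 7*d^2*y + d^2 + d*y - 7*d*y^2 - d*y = 7*d^2*y - 7*d*y^2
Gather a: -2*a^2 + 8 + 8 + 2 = 18 - 2*a^2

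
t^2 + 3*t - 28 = (t - 4)*(t + 7)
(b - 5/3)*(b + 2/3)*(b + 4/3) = b^3 + b^2/3 - 22*b/9 - 40/27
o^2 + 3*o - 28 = (o - 4)*(o + 7)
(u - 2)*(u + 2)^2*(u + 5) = u^4 + 7*u^3 + 6*u^2 - 28*u - 40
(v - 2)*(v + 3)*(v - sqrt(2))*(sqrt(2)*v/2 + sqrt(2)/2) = sqrt(2)*v^4/2 - v^3 + sqrt(2)*v^3 - 5*sqrt(2)*v^2/2 - 2*v^2 - 3*sqrt(2)*v + 5*v + 6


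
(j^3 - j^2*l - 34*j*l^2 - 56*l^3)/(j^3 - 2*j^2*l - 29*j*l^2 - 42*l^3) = (j + 4*l)/(j + 3*l)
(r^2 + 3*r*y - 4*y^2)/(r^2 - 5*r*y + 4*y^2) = (-r - 4*y)/(-r + 4*y)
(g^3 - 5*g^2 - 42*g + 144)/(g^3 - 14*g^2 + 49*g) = (g^3 - 5*g^2 - 42*g + 144)/(g*(g^2 - 14*g + 49))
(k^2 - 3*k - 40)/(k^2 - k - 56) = (k + 5)/(k + 7)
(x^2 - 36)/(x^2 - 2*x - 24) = (x + 6)/(x + 4)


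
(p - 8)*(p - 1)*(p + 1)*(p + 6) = p^4 - 2*p^3 - 49*p^2 + 2*p + 48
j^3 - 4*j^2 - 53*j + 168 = (j - 8)*(j - 3)*(j + 7)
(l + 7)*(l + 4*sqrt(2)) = l^2 + 4*sqrt(2)*l + 7*l + 28*sqrt(2)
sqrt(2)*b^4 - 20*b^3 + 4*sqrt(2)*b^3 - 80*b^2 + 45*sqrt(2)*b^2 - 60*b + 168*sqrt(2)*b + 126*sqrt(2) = (b + 3)*(b - 7*sqrt(2))*(b - 3*sqrt(2))*(sqrt(2)*b + sqrt(2))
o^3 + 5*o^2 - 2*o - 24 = (o - 2)*(o + 3)*(o + 4)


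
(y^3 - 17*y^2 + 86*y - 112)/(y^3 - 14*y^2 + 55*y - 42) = (y^2 - 10*y + 16)/(y^2 - 7*y + 6)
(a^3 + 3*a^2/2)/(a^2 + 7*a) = a*(2*a + 3)/(2*(a + 7))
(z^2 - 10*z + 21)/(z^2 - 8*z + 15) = (z - 7)/(z - 5)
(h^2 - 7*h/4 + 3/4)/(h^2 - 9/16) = 4*(h - 1)/(4*h + 3)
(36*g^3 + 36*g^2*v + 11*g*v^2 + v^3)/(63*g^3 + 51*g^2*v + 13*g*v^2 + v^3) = (12*g^2 + 8*g*v + v^2)/(21*g^2 + 10*g*v + v^2)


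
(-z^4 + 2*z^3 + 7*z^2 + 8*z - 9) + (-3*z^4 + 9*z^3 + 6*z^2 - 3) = -4*z^4 + 11*z^3 + 13*z^2 + 8*z - 12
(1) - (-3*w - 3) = 3*w + 4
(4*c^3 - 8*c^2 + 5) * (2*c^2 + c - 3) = 8*c^5 - 12*c^4 - 20*c^3 + 34*c^2 + 5*c - 15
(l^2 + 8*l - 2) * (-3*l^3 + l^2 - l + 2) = -3*l^5 - 23*l^4 + 13*l^3 - 8*l^2 + 18*l - 4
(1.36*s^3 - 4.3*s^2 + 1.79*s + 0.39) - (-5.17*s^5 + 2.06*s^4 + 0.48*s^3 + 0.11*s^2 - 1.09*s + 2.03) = 5.17*s^5 - 2.06*s^4 + 0.88*s^3 - 4.41*s^2 + 2.88*s - 1.64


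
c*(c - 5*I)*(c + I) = c^3 - 4*I*c^2 + 5*c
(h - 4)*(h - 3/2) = h^2 - 11*h/2 + 6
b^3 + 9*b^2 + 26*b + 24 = (b + 2)*(b + 3)*(b + 4)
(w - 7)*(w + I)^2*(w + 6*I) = w^4 - 7*w^3 + 8*I*w^3 - 13*w^2 - 56*I*w^2 + 91*w - 6*I*w + 42*I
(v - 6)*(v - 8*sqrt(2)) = v^2 - 8*sqrt(2)*v - 6*v + 48*sqrt(2)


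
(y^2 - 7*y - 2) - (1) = y^2 - 7*y - 3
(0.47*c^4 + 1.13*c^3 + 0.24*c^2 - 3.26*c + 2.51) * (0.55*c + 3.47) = 0.2585*c^5 + 2.2524*c^4 + 4.0531*c^3 - 0.9602*c^2 - 9.9317*c + 8.7097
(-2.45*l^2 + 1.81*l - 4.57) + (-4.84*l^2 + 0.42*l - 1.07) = -7.29*l^2 + 2.23*l - 5.64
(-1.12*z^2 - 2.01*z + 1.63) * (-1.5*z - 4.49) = 1.68*z^3 + 8.0438*z^2 + 6.5799*z - 7.3187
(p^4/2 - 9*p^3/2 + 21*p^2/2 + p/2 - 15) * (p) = p^5/2 - 9*p^4/2 + 21*p^3/2 + p^2/2 - 15*p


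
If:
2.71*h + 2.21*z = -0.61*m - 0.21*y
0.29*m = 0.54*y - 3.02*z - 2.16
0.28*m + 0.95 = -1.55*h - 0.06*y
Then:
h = 2.96942435110328*z - 2.18043482665694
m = 7.0131906874962 - 15.8161813871497*z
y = 7.7663431469887 - 2.90128259680263*z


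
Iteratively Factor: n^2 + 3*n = (n)*(n + 3)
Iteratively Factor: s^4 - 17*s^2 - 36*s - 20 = (s + 2)*(s^3 - 2*s^2 - 13*s - 10) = (s - 5)*(s + 2)*(s^2 + 3*s + 2) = (s - 5)*(s + 2)^2*(s + 1)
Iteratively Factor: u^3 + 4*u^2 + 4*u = (u + 2)*(u^2 + 2*u) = (u + 2)^2*(u)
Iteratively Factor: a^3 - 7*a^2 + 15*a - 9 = (a - 3)*(a^2 - 4*a + 3) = (a - 3)^2*(a - 1)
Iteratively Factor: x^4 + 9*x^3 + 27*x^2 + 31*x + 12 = (x + 1)*(x^3 + 8*x^2 + 19*x + 12) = (x + 1)^2*(x^2 + 7*x + 12) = (x + 1)^2*(x + 4)*(x + 3)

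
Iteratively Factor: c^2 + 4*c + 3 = (c + 3)*(c + 1)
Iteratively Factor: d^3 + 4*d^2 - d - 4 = (d + 1)*(d^2 + 3*d - 4) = (d + 1)*(d + 4)*(d - 1)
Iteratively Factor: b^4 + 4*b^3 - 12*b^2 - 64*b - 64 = (b - 4)*(b^3 + 8*b^2 + 20*b + 16) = (b - 4)*(b + 4)*(b^2 + 4*b + 4) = (b - 4)*(b + 2)*(b + 4)*(b + 2)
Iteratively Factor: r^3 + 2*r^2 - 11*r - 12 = (r + 4)*(r^2 - 2*r - 3) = (r - 3)*(r + 4)*(r + 1)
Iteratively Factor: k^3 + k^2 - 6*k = (k)*(k^2 + k - 6) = k*(k + 3)*(k - 2)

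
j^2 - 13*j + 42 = (j - 7)*(j - 6)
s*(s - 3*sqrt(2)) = s^2 - 3*sqrt(2)*s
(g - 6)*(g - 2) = g^2 - 8*g + 12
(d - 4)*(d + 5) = d^2 + d - 20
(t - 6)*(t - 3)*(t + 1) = t^3 - 8*t^2 + 9*t + 18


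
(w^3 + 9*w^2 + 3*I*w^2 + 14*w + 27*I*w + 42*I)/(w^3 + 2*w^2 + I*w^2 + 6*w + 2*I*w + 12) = (w + 7)/(w - 2*I)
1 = 1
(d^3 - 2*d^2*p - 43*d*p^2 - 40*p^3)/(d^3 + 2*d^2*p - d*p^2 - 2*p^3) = (-d^2 + 3*d*p + 40*p^2)/(-d^2 - d*p + 2*p^2)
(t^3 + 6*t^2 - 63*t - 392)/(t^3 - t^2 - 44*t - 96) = (t^2 + 14*t + 49)/(t^2 + 7*t + 12)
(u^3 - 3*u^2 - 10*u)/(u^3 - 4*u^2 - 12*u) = (u - 5)/(u - 6)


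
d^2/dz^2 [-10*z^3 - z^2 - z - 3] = -60*z - 2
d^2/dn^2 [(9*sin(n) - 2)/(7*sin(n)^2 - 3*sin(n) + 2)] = (-441*sin(n)^5 + 203*sin(n)^4 + 1512*sin(n)^3 - 736*sin(n)^2 - 528*sin(n) + 128)/(7*sin(n)^2 - 3*sin(n) + 2)^3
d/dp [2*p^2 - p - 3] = 4*p - 1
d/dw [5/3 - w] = -1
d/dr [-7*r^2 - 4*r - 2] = -14*r - 4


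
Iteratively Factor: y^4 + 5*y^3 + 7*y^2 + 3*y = (y)*(y^3 + 5*y^2 + 7*y + 3) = y*(y + 3)*(y^2 + 2*y + 1) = y*(y + 1)*(y + 3)*(y + 1)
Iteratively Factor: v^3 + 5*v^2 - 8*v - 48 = (v + 4)*(v^2 + v - 12) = (v - 3)*(v + 4)*(v + 4)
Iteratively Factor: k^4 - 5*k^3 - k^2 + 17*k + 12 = (k - 4)*(k^3 - k^2 - 5*k - 3) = (k - 4)*(k + 1)*(k^2 - 2*k - 3) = (k - 4)*(k + 1)^2*(k - 3)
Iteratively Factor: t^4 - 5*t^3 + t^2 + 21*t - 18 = (t + 2)*(t^3 - 7*t^2 + 15*t - 9) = (t - 3)*(t + 2)*(t^2 - 4*t + 3) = (t - 3)^2*(t + 2)*(t - 1)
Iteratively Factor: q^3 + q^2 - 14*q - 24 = (q + 2)*(q^2 - q - 12) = (q - 4)*(q + 2)*(q + 3)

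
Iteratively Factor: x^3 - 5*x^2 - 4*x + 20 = (x + 2)*(x^2 - 7*x + 10) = (x - 2)*(x + 2)*(x - 5)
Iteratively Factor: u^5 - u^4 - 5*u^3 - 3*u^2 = (u)*(u^4 - u^3 - 5*u^2 - 3*u) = u*(u + 1)*(u^3 - 2*u^2 - 3*u) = u^2*(u + 1)*(u^2 - 2*u - 3) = u^2*(u + 1)^2*(u - 3)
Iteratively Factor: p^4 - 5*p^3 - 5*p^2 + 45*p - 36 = (p + 3)*(p^3 - 8*p^2 + 19*p - 12) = (p - 1)*(p + 3)*(p^2 - 7*p + 12) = (p - 4)*(p - 1)*(p + 3)*(p - 3)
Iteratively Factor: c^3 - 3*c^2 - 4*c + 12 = (c - 2)*(c^2 - c - 6) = (c - 3)*(c - 2)*(c + 2)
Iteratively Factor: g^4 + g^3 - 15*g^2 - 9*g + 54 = (g + 3)*(g^3 - 2*g^2 - 9*g + 18) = (g - 3)*(g + 3)*(g^2 + g - 6) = (g - 3)*(g - 2)*(g + 3)*(g + 3)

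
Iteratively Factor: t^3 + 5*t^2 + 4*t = (t + 1)*(t^2 + 4*t) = (t + 1)*(t + 4)*(t)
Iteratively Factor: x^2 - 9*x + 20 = (x - 4)*(x - 5)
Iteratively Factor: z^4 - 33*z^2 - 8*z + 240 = (z + 4)*(z^3 - 4*z^2 - 17*z + 60) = (z - 3)*(z + 4)*(z^2 - z - 20) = (z - 3)*(z + 4)^2*(z - 5)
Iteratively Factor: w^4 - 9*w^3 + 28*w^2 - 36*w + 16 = (w - 2)*(w^3 - 7*w^2 + 14*w - 8) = (w - 2)*(w - 1)*(w^2 - 6*w + 8) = (w - 4)*(w - 2)*(w - 1)*(w - 2)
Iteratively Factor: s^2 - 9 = (s + 3)*(s - 3)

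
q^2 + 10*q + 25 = (q + 5)^2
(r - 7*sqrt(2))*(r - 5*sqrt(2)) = r^2 - 12*sqrt(2)*r + 70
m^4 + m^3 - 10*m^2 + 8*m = m*(m - 2)*(m - 1)*(m + 4)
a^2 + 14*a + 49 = (a + 7)^2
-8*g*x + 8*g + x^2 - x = (-8*g + x)*(x - 1)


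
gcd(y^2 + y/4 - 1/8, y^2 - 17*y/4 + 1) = y - 1/4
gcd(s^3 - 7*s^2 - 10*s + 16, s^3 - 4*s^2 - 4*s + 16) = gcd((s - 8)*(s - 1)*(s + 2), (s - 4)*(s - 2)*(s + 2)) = s + 2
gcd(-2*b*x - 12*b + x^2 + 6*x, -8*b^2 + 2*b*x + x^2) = -2*b + x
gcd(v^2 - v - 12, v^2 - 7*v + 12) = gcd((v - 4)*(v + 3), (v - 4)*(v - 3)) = v - 4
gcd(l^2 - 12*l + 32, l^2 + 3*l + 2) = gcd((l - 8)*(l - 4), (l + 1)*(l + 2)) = 1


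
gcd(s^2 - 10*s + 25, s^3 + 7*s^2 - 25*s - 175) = s - 5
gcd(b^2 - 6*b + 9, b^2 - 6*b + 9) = b^2 - 6*b + 9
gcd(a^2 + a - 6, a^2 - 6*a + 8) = a - 2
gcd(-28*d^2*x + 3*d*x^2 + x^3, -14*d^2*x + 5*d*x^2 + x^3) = 7*d*x + x^2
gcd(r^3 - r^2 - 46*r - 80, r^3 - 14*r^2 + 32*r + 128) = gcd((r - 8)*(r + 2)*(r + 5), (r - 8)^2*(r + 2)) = r^2 - 6*r - 16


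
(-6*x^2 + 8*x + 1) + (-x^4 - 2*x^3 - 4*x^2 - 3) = -x^4 - 2*x^3 - 10*x^2 + 8*x - 2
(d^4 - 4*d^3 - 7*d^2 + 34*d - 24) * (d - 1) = d^5 - 5*d^4 - 3*d^3 + 41*d^2 - 58*d + 24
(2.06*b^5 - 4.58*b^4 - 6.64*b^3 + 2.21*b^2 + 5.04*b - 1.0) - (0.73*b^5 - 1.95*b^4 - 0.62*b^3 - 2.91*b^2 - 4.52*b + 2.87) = 1.33*b^5 - 2.63*b^4 - 6.02*b^3 + 5.12*b^2 + 9.56*b - 3.87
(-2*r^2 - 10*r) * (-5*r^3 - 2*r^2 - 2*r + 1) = 10*r^5 + 54*r^4 + 24*r^3 + 18*r^2 - 10*r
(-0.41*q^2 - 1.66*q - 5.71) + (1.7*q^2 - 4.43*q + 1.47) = 1.29*q^2 - 6.09*q - 4.24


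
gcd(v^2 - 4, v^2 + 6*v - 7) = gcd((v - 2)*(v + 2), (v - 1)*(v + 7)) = 1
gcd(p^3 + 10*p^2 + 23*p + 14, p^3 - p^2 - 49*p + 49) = p + 7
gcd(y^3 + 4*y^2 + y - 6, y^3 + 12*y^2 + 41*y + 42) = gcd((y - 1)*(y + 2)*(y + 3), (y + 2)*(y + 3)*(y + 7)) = y^2 + 5*y + 6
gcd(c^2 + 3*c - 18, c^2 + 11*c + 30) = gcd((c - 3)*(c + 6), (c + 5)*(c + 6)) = c + 6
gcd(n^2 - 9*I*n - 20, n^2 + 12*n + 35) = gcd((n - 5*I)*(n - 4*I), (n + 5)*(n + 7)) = 1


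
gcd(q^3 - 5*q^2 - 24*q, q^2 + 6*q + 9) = q + 3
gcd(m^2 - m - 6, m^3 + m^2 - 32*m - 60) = m + 2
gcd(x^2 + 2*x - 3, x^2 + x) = 1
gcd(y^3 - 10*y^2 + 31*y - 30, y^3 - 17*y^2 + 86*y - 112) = y - 2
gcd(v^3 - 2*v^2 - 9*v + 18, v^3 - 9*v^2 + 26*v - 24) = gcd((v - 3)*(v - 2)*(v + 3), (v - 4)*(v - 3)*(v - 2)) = v^2 - 5*v + 6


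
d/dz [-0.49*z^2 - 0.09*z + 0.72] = -0.98*z - 0.09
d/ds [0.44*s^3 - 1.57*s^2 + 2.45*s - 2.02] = 1.32*s^2 - 3.14*s + 2.45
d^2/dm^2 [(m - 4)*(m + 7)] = 2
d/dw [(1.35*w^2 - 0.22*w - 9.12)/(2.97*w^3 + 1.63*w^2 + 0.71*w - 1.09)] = (-4.0095*w^4 + 1.3068*w^3 + 82.5763*w^2 + 26.7882*w + 6.715)/(8.8209*w^6 + 9.6822*w^5 + 6.8743*w^4 - 4.16*w^3 - 3.0493*w^2 - 1.5478*w + 1.1881)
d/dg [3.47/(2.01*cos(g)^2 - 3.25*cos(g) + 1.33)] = (13.9494*cos(g) - 11.2775)*sin(g)/(2.01*cos(g)^2 - 3.25*cos(g) + 1.33)^2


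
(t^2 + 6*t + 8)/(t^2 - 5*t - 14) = (t + 4)/(t - 7)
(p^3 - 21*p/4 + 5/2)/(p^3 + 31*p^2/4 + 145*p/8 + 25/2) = 2*(2*p^2 - 5*p + 2)/(4*p^2 + 21*p + 20)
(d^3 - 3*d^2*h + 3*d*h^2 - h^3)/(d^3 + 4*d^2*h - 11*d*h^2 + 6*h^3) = (d - h)/(d + 6*h)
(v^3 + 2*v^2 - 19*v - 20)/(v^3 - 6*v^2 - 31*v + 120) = (v^2 - 3*v - 4)/(v^2 - 11*v + 24)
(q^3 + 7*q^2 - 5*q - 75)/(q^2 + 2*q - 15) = q + 5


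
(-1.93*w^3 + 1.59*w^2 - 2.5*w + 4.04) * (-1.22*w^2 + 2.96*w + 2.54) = 2.3546*w^5 - 7.6526*w^4 + 2.8542*w^3 - 8.2902*w^2 + 5.6084*w + 10.2616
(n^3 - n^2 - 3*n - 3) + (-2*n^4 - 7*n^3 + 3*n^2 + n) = -2*n^4 - 6*n^3 + 2*n^2 - 2*n - 3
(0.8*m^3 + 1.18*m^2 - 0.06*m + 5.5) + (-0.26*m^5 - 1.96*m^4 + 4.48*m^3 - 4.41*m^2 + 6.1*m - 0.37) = -0.26*m^5 - 1.96*m^4 + 5.28*m^3 - 3.23*m^2 + 6.04*m + 5.13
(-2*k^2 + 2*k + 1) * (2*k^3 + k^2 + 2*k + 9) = -4*k^5 + 2*k^4 - 13*k^2 + 20*k + 9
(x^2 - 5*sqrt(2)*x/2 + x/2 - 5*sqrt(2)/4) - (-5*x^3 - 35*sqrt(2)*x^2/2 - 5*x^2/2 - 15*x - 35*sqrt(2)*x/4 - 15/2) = 5*x^3 + 7*x^2/2 + 35*sqrt(2)*x^2/2 + 25*sqrt(2)*x/4 + 31*x/2 - 5*sqrt(2)/4 + 15/2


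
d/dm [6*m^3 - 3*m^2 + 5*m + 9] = 18*m^2 - 6*m + 5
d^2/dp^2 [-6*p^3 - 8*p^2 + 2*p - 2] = -36*p - 16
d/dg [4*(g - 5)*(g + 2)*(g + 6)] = 12*g^2 + 24*g - 112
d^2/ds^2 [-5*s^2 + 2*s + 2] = -10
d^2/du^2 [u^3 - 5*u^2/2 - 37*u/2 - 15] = 6*u - 5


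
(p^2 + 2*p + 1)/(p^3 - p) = (p + 1)/(p*(p - 1))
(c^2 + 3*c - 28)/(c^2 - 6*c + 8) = (c + 7)/(c - 2)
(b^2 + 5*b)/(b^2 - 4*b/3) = 3*(b + 5)/(3*b - 4)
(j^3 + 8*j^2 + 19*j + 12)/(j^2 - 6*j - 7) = (j^2 + 7*j + 12)/(j - 7)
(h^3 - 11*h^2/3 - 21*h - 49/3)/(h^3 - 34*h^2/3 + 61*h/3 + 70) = (3*h^2 + 10*h + 7)/(3*h^2 - 13*h - 30)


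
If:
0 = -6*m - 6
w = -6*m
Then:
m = -1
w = 6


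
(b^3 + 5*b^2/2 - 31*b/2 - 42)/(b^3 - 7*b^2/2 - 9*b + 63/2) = (2*b^2 - b - 28)/(2*b^2 - 13*b + 21)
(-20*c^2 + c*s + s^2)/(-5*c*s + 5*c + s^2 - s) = (20*c^2 - c*s - s^2)/(5*c*s - 5*c - s^2 + s)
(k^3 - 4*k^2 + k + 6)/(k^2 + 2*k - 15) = (k^2 - k - 2)/(k + 5)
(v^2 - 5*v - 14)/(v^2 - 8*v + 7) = (v + 2)/(v - 1)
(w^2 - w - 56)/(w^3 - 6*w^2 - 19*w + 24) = (w + 7)/(w^2 + 2*w - 3)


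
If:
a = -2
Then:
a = -2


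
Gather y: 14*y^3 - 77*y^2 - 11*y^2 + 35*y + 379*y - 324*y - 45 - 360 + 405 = 14*y^3 - 88*y^2 + 90*y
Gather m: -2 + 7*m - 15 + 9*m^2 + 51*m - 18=9*m^2 + 58*m - 35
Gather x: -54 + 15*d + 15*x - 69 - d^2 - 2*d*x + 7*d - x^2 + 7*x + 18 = -d^2 + 22*d - x^2 + x*(22 - 2*d) - 105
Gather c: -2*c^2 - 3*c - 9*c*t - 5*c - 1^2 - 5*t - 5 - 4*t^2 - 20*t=-2*c^2 + c*(-9*t - 8) - 4*t^2 - 25*t - 6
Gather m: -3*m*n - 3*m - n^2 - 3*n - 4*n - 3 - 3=m*(-3*n - 3) - n^2 - 7*n - 6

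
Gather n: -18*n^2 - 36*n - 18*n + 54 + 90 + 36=-18*n^2 - 54*n + 180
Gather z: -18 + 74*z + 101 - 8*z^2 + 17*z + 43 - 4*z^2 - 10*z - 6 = -12*z^2 + 81*z + 120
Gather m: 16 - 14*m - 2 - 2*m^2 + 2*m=-2*m^2 - 12*m + 14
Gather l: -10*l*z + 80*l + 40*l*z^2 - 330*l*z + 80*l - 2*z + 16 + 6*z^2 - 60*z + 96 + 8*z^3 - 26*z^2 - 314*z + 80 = l*(40*z^2 - 340*z + 160) + 8*z^3 - 20*z^2 - 376*z + 192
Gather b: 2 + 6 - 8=0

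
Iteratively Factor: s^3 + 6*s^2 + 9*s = (s + 3)*(s^2 + 3*s) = s*(s + 3)*(s + 3)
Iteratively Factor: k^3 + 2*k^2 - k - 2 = (k + 2)*(k^2 - 1) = (k - 1)*(k + 2)*(k + 1)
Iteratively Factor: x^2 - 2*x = (x)*(x - 2)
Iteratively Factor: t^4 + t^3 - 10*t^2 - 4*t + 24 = (t - 2)*(t^3 + 3*t^2 - 4*t - 12) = (t - 2)*(t + 3)*(t^2 - 4) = (t - 2)*(t + 2)*(t + 3)*(t - 2)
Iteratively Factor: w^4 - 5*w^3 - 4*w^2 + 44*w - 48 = (w - 2)*(w^3 - 3*w^2 - 10*w + 24) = (w - 2)^2*(w^2 - w - 12) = (w - 2)^2*(w + 3)*(w - 4)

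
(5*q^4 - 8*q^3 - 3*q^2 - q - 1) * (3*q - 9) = 15*q^5 - 69*q^4 + 63*q^3 + 24*q^2 + 6*q + 9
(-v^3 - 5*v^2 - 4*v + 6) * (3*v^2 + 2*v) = -3*v^5 - 17*v^4 - 22*v^3 + 10*v^2 + 12*v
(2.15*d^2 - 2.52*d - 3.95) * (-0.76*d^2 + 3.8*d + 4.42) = -1.634*d^4 + 10.0852*d^3 + 2.929*d^2 - 26.1484*d - 17.459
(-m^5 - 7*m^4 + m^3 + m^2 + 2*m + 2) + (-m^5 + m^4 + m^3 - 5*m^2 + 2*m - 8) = -2*m^5 - 6*m^4 + 2*m^3 - 4*m^2 + 4*m - 6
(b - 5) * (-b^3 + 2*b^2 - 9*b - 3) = -b^4 + 7*b^3 - 19*b^2 + 42*b + 15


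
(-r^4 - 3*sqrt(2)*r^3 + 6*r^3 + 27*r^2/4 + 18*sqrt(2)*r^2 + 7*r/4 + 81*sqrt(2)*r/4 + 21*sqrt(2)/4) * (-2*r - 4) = 2*r^5 - 8*r^4 + 6*sqrt(2)*r^4 - 75*r^3/2 - 24*sqrt(2)*r^3 - 225*sqrt(2)*r^2/2 - 61*r^2/2 - 183*sqrt(2)*r/2 - 7*r - 21*sqrt(2)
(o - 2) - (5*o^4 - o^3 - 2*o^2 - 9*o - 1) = -5*o^4 + o^3 + 2*o^2 + 10*o - 1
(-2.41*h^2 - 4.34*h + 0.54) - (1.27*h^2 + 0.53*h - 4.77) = -3.68*h^2 - 4.87*h + 5.31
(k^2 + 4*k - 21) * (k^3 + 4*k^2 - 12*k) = k^5 + 8*k^4 - 17*k^3 - 132*k^2 + 252*k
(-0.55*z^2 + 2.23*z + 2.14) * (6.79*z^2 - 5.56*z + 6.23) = -3.7345*z^4 + 18.1997*z^3 - 1.2947*z^2 + 1.9945*z + 13.3322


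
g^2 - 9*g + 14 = (g - 7)*(g - 2)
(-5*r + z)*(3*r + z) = -15*r^2 - 2*r*z + z^2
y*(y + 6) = y^2 + 6*y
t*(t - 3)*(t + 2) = t^3 - t^2 - 6*t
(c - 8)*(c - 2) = c^2 - 10*c + 16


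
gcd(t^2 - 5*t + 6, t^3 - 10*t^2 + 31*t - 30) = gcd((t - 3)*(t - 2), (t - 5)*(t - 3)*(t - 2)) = t^2 - 5*t + 6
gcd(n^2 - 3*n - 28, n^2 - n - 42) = n - 7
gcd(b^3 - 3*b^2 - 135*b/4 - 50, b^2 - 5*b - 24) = b - 8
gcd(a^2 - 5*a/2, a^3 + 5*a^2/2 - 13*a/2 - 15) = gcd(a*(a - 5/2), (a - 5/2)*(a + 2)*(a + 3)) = a - 5/2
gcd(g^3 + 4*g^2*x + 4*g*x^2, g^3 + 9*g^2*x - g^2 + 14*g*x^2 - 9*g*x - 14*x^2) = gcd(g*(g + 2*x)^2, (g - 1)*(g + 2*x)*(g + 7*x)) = g + 2*x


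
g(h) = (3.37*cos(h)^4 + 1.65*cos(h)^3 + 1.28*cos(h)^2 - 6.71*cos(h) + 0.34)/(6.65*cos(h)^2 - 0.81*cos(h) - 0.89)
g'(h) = (13.3*sin(h)*cos(h) - 0.81*sin(h))*(3.37*cos(h)^4 + 1.65*cos(h)^3 + 1.28*cos(h)^2 - 6.71*cos(h) + 0.34)/(6.65*cos(h)^2 - 0.81*cos(h) - 0.89)^2 + (-13.48*sin(h)*cos(h)^3 - 4.95*sin(h)*cos(h)^2 - 2.56*sin(h)*cos(h) + 6.71*sin(h))/(6.65*cos(h)^2 - 0.81*cos(h) - 0.89)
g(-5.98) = -0.15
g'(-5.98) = -0.94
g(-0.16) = -0.05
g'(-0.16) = 0.47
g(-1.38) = 1.08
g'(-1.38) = 9.53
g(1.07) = -8.76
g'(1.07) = -158.76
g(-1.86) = -19.82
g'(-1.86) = 799.94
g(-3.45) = 1.56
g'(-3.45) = -0.24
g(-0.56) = -0.53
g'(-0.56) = 2.11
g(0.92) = -2.30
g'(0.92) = -12.24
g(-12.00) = -0.54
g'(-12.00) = -2.16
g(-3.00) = 1.54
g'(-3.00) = 0.09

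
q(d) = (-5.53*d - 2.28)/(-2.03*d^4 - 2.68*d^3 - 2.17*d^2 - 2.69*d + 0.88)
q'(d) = (-5.53*d - 2.28)*(8.12*d^3 + 8.04*d^2 + 4.34*d + 2.69)/(-2.03*d^4 - 2.68*d^3 - 2.17*d^2 - 2.69*d + 0.88)^2 - 5.53/(-2.03*d^4 - 2.68*d^3 - 2.17*d^2 - 2.69*d + 0.88) = (11.2259*d^4 + 14.8204*d^3 + 12.0001*d^2 + 14.8757*d - (5.53*d + 2.28)*(8.12*d^3 + 8.04*d^2 + 4.34*d + 2.69) - 4.8664)/(2.03*d^4 + 2.68*d^3 + 2.17*d^2 + 2.69*d - 0.88)^2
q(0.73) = 1.64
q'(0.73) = -4.21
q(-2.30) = -0.36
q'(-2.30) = -0.62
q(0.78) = 1.45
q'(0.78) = -3.48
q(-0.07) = -1.79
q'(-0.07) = -9.32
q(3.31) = 0.06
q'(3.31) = -0.04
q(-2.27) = -0.38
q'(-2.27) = -0.66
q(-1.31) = 6.83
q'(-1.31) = -77.71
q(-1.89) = -0.85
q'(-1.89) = -2.23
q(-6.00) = -0.01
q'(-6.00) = -0.01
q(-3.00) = -0.14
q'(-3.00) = -0.16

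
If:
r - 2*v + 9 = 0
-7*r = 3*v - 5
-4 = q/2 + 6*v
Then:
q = -56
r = -1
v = 4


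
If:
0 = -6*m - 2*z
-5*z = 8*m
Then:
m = 0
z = 0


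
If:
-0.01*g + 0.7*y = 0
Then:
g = 70.0*y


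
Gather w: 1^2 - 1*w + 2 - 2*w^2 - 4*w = -2*w^2 - 5*w + 3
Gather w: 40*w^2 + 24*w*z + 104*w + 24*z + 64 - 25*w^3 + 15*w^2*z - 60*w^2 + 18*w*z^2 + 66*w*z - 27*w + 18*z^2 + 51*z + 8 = -25*w^3 + w^2*(15*z - 20) + w*(18*z^2 + 90*z + 77) + 18*z^2 + 75*z + 72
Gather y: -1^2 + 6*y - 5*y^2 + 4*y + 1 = -5*y^2 + 10*y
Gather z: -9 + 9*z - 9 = 9*z - 18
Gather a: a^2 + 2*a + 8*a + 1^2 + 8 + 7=a^2 + 10*a + 16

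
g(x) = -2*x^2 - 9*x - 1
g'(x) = -4*x - 9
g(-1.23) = 7.04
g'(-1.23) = -4.08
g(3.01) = -46.21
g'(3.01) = -21.04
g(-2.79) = 8.54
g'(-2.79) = 2.16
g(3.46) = -56.08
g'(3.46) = -22.84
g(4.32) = -77.20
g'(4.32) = -26.28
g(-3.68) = 5.04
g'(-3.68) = 5.72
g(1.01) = -12.13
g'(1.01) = -13.04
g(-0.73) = 4.50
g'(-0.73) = -6.08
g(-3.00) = 8.00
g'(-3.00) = 3.00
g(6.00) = -127.00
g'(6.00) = -33.00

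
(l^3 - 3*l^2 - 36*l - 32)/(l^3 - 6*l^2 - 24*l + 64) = (l + 1)/(l - 2)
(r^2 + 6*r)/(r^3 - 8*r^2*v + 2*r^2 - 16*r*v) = (r + 6)/(r^2 - 8*r*v + 2*r - 16*v)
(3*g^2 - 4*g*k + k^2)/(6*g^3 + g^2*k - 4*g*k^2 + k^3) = (g - k)/(2*g^2 + g*k - k^2)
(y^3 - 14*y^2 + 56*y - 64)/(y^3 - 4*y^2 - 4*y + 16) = (y - 8)/(y + 2)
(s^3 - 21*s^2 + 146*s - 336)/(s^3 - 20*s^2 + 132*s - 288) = (s - 7)/(s - 6)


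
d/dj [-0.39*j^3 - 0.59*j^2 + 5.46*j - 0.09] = -1.17*j^2 - 1.18*j + 5.46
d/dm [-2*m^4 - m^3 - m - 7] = -8*m^3 - 3*m^2 - 1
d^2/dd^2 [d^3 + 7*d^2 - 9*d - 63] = 6*d + 14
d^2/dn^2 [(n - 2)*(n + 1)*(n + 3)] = 6*n + 4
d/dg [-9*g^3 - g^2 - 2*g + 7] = -27*g^2 - 2*g - 2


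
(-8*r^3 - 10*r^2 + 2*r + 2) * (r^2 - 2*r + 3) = -8*r^5 + 6*r^4 - 2*r^3 - 32*r^2 + 2*r + 6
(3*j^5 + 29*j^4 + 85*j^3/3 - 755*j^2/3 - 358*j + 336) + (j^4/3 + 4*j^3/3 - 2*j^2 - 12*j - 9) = 3*j^5 + 88*j^4/3 + 89*j^3/3 - 761*j^2/3 - 370*j + 327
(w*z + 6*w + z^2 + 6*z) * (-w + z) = -w^2*z - 6*w^2 + z^3 + 6*z^2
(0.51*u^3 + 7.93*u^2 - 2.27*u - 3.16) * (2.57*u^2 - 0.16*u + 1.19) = 1.3107*u^5 + 20.2985*u^4 - 6.4958*u^3 + 1.6787*u^2 - 2.1957*u - 3.7604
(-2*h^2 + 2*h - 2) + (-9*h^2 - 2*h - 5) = -11*h^2 - 7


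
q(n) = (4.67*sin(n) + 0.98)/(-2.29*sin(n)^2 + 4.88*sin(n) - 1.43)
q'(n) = (4.58*sin(n)*cos(n) - 4.88*cos(n))*(4.67*sin(n) + 0.98)/(-2.29*sin(n)^2 + 4.88*sin(n) - 1.43)^2 + 4.67*cos(n)/(-2.29*sin(n)^2 + 4.88*sin(n) - 1.43)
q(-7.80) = 0.43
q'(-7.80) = -0.00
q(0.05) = -1.02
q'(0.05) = -7.88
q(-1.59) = 0.43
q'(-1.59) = 0.00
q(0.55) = 6.91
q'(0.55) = -21.54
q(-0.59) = 0.33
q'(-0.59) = -0.38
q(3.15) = -0.64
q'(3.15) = 5.31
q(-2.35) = 0.39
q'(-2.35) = 0.18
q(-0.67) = 0.36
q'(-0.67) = -0.28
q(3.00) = -2.08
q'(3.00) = 16.97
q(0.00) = -0.69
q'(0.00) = -5.60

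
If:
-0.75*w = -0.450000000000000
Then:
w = 0.60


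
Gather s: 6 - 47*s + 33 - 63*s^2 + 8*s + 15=-63*s^2 - 39*s + 54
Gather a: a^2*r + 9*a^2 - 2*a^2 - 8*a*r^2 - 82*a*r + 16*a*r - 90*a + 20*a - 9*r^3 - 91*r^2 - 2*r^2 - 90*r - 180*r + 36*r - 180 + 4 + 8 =a^2*(r + 7) + a*(-8*r^2 - 66*r - 70) - 9*r^3 - 93*r^2 - 234*r - 168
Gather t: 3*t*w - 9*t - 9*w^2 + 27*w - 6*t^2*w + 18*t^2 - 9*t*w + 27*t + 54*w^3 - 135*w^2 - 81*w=t^2*(18 - 6*w) + t*(18 - 6*w) + 54*w^3 - 144*w^2 - 54*w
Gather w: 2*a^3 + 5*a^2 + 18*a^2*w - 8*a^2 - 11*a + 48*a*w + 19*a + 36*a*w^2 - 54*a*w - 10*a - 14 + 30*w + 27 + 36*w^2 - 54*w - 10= 2*a^3 - 3*a^2 - 2*a + w^2*(36*a + 36) + w*(18*a^2 - 6*a - 24) + 3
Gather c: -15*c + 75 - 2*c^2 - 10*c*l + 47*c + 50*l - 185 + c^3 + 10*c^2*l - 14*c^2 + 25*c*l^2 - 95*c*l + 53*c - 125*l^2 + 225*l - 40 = c^3 + c^2*(10*l - 16) + c*(25*l^2 - 105*l + 85) - 125*l^2 + 275*l - 150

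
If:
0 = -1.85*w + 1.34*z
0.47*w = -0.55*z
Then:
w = 0.00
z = 0.00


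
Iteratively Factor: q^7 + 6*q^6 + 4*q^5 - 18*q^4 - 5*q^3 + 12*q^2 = (q)*(q^6 + 6*q^5 + 4*q^4 - 18*q^3 - 5*q^2 + 12*q) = q*(q - 1)*(q^5 + 7*q^4 + 11*q^3 - 7*q^2 - 12*q) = q^2*(q - 1)*(q^4 + 7*q^3 + 11*q^2 - 7*q - 12) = q^2*(q - 1)*(q + 1)*(q^3 + 6*q^2 + 5*q - 12) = q^2*(q - 1)*(q + 1)*(q + 3)*(q^2 + 3*q - 4) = q^2*(q - 1)^2*(q + 1)*(q + 3)*(q + 4)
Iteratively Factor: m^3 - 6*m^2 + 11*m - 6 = (m - 2)*(m^2 - 4*m + 3) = (m - 3)*(m - 2)*(m - 1)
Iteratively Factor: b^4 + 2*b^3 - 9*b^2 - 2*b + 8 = (b - 2)*(b^3 + 4*b^2 - b - 4) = (b - 2)*(b + 4)*(b^2 - 1) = (b - 2)*(b + 1)*(b + 4)*(b - 1)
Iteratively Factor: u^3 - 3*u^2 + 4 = (u + 1)*(u^2 - 4*u + 4) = (u - 2)*(u + 1)*(u - 2)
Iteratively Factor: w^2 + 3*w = (w + 3)*(w)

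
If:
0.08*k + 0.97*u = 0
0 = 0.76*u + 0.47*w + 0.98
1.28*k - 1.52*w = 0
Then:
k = -2.94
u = 0.24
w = -2.48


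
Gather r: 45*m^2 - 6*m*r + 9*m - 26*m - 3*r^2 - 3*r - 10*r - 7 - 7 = 45*m^2 - 17*m - 3*r^2 + r*(-6*m - 13) - 14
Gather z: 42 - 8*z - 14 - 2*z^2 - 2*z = -2*z^2 - 10*z + 28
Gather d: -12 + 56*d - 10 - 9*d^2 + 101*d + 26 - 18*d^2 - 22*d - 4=-27*d^2 + 135*d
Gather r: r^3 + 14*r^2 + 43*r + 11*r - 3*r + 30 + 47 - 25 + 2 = r^3 + 14*r^2 + 51*r + 54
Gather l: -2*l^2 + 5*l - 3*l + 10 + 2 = -2*l^2 + 2*l + 12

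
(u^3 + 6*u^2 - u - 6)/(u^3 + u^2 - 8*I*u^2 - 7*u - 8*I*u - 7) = (u^2 + 5*u - 6)/(u^2 - 8*I*u - 7)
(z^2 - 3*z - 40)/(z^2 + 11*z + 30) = (z - 8)/(z + 6)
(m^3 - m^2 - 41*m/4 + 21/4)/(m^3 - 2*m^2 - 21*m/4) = (2*m^2 + 5*m - 3)/(m*(2*m + 3))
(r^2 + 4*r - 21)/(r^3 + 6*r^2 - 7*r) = (r - 3)/(r*(r - 1))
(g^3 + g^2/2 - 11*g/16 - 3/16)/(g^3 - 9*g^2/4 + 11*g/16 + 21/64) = 4*(g + 1)/(4*g - 7)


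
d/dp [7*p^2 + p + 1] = 14*p + 1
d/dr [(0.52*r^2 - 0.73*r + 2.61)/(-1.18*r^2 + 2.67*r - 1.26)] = (0.527*r^2 + 4.8492*r - 6.0489)/(1.3924*r^4 - 6.3012*r^3 + 10.1025*r^2 - 6.7284*r + 1.5876)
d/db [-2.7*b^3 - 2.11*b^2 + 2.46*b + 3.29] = -8.1*b^2 - 4.22*b + 2.46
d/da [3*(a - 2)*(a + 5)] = 6*a + 9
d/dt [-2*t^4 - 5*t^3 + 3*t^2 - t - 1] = -8*t^3 - 15*t^2 + 6*t - 1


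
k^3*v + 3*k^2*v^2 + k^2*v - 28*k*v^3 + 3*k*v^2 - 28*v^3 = (k - 4*v)*(k + 7*v)*(k*v + v)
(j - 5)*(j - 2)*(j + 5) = j^3 - 2*j^2 - 25*j + 50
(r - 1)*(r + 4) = r^2 + 3*r - 4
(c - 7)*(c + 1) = c^2 - 6*c - 7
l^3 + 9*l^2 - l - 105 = (l - 3)*(l + 5)*(l + 7)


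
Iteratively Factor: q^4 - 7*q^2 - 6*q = (q - 3)*(q^3 + 3*q^2 + 2*q) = q*(q - 3)*(q^2 + 3*q + 2) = q*(q - 3)*(q + 1)*(q + 2)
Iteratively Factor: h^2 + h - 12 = (h + 4)*(h - 3)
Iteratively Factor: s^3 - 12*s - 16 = (s - 4)*(s^2 + 4*s + 4) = (s - 4)*(s + 2)*(s + 2)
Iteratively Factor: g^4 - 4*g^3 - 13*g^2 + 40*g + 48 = (g - 4)*(g^3 - 13*g - 12) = (g - 4)^2*(g^2 + 4*g + 3) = (g - 4)^2*(g + 3)*(g + 1)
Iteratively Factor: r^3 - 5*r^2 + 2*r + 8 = (r - 2)*(r^2 - 3*r - 4) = (r - 4)*(r - 2)*(r + 1)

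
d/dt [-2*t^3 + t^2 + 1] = 2*t*(1 - 3*t)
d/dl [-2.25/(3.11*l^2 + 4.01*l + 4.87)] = (13.995*l + 9.0225)/(3.11*l^2 + 4.01*l + 4.87)^2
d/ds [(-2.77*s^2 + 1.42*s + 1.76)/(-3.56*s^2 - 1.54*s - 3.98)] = (9.321*s^2 + 34.5804*s - 2.9412)/(12.6736*s^4 + 10.9648*s^3 + 30.7092*s^2 + 12.2584*s + 15.8404)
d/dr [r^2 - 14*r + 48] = 2*r - 14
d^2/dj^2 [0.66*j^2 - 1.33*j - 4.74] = 1.32000000000000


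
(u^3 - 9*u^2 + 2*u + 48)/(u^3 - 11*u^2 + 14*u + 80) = (u - 3)/(u - 5)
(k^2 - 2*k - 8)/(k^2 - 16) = (k + 2)/(k + 4)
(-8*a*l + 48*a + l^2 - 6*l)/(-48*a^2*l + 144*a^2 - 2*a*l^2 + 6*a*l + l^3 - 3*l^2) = (l - 6)/(6*a*l - 18*a + l^2 - 3*l)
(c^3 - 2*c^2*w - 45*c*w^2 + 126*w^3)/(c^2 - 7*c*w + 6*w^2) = (-c^2 - 4*c*w + 21*w^2)/(-c + w)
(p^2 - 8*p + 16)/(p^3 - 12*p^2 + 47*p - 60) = (p - 4)/(p^2 - 8*p + 15)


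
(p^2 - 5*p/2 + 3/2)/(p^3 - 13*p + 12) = (p - 3/2)/(p^2 + p - 12)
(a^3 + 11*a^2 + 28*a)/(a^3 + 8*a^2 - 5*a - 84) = a/(a - 3)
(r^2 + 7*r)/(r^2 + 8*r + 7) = r/(r + 1)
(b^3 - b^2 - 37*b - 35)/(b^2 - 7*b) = b + 6 + 5/b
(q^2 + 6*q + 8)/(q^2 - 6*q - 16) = (q + 4)/(q - 8)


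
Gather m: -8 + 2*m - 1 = 2*m - 9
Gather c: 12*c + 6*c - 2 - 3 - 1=18*c - 6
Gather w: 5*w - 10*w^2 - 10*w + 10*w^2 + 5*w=0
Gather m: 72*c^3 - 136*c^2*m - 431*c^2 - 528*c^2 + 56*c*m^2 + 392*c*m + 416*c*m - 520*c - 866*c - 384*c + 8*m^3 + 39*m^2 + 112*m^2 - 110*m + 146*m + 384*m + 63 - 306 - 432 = 72*c^3 - 959*c^2 - 1770*c + 8*m^3 + m^2*(56*c + 151) + m*(-136*c^2 + 808*c + 420) - 675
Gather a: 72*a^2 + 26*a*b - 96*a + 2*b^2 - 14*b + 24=72*a^2 + a*(26*b - 96) + 2*b^2 - 14*b + 24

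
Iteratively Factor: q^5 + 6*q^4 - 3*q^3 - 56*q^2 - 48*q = (q)*(q^4 + 6*q^3 - 3*q^2 - 56*q - 48) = q*(q + 4)*(q^3 + 2*q^2 - 11*q - 12) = q*(q + 4)^2*(q^2 - 2*q - 3) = q*(q - 3)*(q + 4)^2*(q + 1)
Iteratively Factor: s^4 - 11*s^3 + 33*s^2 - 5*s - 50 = (s + 1)*(s^3 - 12*s^2 + 45*s - 50) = (s - 5)*(s + 1)*(s^2 - 7*s + 10) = (s - 5)*(s - 2)*(s + 1)*(s - 5)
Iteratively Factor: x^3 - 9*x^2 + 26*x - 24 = (x - 4)*(x^2 - 5*x + 6) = (x - 4)*(x - 3)*(x - 2)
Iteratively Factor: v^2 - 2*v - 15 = (v - 5)*(v + 3)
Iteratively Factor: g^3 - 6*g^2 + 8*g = (g - 4)*(g^2 - 2*g) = (g - 4)*(g - 2)*(g)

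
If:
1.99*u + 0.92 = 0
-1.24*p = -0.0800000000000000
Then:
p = 0.06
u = -0.46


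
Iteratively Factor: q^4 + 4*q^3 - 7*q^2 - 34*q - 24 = (q - 3)*(q^3 + 7*q^2 + 14*q + 8) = (q - 3)*(q + 4)*(q^2 + 3*q + 2) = (q - 3)*(q + 2)*(q + 4)*(q + 1)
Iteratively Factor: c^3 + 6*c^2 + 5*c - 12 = (c - 1)*(c^2 + 7*c + 12) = (c - 1)*(c + 3)*(c + 4)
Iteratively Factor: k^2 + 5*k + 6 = (k + 3)*(k + 2)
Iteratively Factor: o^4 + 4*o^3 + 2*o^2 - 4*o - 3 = (o - 1)*(o^3 + 5*o^2 + 7*o + 3) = (o - 1)*(o + 1)*(o^2 + 4*o + 3) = (o - 1)*(o + 1)^2*(o + 3)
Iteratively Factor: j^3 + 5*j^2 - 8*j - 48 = (j + 4)*(j^2 + j - 12) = (j + 4)^2*(j - 3)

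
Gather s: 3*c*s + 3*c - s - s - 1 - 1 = 3*c + s*(3*c - 2) - 2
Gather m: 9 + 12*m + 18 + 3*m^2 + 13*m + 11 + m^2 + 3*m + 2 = 4*m^2 + 28*m + 40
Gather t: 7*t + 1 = 7*t + 1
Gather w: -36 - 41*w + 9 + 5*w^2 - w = 5*w^2 - 42*w - 27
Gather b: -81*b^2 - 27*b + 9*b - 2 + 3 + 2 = -81*b^2 - 18*b + 3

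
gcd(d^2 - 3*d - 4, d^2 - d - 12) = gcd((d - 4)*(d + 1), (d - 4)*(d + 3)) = d - 4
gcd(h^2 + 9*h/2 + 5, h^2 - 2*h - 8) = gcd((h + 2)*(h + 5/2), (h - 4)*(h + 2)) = h + 2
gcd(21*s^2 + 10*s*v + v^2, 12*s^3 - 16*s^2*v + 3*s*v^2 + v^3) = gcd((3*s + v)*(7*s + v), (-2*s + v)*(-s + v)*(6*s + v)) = 1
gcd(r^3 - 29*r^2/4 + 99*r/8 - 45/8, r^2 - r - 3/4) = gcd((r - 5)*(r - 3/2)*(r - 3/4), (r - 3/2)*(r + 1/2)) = r - 3/2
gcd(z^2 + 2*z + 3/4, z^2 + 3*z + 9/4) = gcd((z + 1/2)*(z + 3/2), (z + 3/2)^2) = z + 3/2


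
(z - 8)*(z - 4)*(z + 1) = z^3 - 11*z^2 + 20*z + 32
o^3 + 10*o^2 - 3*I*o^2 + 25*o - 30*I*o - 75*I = (o + 5)^2*(o - 3*I)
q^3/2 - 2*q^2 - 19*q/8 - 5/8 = (q/2 + 1/4)*(q - 5)*(q + 1/2)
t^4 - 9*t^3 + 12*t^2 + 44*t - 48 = (t - 6)*(t - 4)*(t - 1)*(t + 2)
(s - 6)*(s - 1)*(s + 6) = s^3 - s^2 - 36*s + 36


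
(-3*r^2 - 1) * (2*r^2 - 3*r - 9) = -6*r^4 + 9*r^3 + 25*r^2 + 3*r + 9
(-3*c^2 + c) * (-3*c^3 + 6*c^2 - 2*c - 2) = 9*c^5 - 21*c^4 + 12*c^3 + 4*c^2 - 2*c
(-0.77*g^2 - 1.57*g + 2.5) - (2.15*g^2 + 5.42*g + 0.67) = -2.92*g^2 - 6.99*g + 1.83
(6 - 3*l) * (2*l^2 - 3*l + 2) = -6*l^3 + 21*l^2 - 24*l + 12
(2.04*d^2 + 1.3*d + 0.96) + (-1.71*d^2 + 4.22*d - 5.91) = 0.33*d^2 + 5.52*d - 4.95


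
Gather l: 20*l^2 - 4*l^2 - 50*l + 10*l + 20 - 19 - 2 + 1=16*l^2 - 40*l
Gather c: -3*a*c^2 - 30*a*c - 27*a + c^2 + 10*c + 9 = -27*a + c^2*(1 - 3*a) + c*(10 - 30*a) + 9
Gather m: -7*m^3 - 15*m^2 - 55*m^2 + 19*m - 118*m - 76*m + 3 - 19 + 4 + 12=-7*m^3 - 70*m^2 - 175*m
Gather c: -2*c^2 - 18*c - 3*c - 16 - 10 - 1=-2*c^2 - 21*c - 27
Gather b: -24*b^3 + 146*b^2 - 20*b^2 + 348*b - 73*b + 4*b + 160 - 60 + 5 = -24*b^3 + 126*b^2 + 279*b + 105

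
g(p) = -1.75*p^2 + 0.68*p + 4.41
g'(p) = 0.68 - 3.5*p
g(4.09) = -22.08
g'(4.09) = -13.64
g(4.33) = -25.46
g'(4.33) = -14.48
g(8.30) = -110.50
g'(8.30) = -28.37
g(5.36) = -42.22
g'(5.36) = -18.08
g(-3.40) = -18.13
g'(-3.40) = 12.58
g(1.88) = -0.50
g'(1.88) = -5.90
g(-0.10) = 4.32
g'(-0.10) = 1.03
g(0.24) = 4.47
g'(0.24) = -0.16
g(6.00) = -54.51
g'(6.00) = -20.32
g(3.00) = -9.30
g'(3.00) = -9.82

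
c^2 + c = c*(c + 1)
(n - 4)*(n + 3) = n^2 - n - 12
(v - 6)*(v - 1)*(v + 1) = v^3 - 6*v^2 - v + 6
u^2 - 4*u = u*(u - 4)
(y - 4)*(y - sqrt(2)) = y^2 - 4*y - sqrt(2)*y + 4*sqrt(2)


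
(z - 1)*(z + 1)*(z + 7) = z^3 + 7*z^2 - z - 7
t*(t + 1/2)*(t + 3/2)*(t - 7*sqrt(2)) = t^4 - 7*sqrt(2)*t^3 + 2*t^3 - 14*sqrt(2)*t^2 + 3*t^2/4 - 21*sqrt(2)*t/4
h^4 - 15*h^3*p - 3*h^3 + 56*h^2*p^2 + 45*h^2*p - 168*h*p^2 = h*(h - 3)*(h - 8*p)*(h - 7*p)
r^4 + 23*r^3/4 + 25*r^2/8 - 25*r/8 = r*(r - 1/2)*(r + 5/4)*(r + 5)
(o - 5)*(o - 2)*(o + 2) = o^3 - 5*o^2 - 4*o + 20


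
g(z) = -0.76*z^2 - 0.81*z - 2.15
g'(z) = -1.52*z - 0.81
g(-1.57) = -2.75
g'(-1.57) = 1.58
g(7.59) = -52.08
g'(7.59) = -12.35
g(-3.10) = -6.94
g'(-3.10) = 3.90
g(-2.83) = -5.94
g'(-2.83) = 3.49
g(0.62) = -2.94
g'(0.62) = -1.75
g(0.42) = -2.62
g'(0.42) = -1.45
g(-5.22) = -18.63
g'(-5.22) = 7.12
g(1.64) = -5.52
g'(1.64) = -3.30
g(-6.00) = -24.65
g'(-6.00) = 8.31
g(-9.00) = -56.42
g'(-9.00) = 12.87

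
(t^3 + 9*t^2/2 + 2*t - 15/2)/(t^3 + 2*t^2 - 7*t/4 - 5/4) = 2*(t + 3)/(2*t + 1)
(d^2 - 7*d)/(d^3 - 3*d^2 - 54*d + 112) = d*(d - 7)/(d^3 - 3*d^2 - 54*d + 112)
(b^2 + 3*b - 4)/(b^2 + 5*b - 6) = (b + 4)/(b + 6)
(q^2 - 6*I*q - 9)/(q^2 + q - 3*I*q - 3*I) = (q - 3*I)/(q + 1)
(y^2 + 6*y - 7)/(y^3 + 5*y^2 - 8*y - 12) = (y^2 + 6*y - 7)/(y^3 + 5*y^2 - 8*y - 12)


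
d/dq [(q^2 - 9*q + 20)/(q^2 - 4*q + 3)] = (5*q^2 - 34*q + 53)/(q^4 - 8*q^3 + 22*q^2 - 24*q + 9)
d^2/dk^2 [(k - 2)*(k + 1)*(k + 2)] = 6*k + 2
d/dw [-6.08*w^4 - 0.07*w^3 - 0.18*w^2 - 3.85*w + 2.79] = -24.32*w^3 - 0.21*w^2 - 0.36*w - 3.85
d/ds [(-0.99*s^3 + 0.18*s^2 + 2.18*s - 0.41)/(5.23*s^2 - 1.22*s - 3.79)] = (-5.1777*s^4 + 2.4156*s^3 - 0.364700000000003*s^2 + 2.9242*s - 8.7624)/(27.3529*s^4 - 12.7612*s^3 - 38.155*s^2 + 9.2476*s + 14.3641)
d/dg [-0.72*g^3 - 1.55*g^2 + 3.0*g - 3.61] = -2.16*g^2 - 3.1*g + 3.0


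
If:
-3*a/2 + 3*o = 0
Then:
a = 2*o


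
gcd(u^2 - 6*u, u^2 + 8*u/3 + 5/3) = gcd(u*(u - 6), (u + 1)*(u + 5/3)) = 1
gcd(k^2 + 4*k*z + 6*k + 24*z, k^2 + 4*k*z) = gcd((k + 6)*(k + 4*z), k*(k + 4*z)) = k + 4*z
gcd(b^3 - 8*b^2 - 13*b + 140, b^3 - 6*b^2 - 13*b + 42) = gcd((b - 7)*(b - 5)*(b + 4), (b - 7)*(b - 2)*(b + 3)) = b - 7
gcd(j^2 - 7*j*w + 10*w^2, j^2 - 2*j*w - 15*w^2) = -j + 5*w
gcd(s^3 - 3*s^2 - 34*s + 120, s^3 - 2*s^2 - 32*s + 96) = s^2 + 2*s - 24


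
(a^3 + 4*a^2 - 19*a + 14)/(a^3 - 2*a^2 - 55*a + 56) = (a - 2)/(a - 8)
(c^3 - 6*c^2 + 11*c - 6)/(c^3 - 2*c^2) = 1 - 4/c + 3/c^2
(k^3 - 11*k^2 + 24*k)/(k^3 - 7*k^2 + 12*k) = (k - 8)/(k - 4)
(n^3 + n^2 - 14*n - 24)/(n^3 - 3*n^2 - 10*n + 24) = (n + 2)/(n - 2)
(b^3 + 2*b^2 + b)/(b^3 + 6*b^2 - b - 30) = b*(b^2 + 2*b + 1)/(b^3 + 6*b^2 - b - 30)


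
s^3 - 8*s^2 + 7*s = s*(s - 7)*(s - 1)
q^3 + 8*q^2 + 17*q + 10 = (q + 1)*(q + 2)*(q + 5)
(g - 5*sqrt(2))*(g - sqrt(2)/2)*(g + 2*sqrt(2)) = g^3 - 7*sqrt(2)*g^2/2 - 17*g + 10*sqrt(2)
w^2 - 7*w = w*(w - 7)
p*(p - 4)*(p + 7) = p^3 + 3*p^2 - 28*p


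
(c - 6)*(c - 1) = c^2 - 7*c + 6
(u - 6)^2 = u^2 - 12*u + 36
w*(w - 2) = w^2 - 2*w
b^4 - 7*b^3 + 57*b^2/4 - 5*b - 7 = (b - 7/2)*(b - 2)^2*(b + 1/2)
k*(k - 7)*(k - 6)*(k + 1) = k^4 - 12*k^3 + 29*k^2 + 42*k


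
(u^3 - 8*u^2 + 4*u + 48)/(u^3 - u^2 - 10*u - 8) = (u - 6)/(u + 1)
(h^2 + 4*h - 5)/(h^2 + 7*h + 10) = (h - 1)/(h + 2)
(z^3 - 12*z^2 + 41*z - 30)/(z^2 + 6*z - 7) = (z^2 - 11*z + 30)/(z + 7)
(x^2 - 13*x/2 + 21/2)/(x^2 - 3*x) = (x - 7/2)/x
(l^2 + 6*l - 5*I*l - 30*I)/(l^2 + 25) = (l + 6)/(l + 5*I)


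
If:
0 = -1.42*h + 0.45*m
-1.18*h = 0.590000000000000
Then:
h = -0.50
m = -1.58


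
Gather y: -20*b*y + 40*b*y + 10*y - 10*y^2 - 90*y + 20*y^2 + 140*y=10*y^2 + y*(20*b + 60)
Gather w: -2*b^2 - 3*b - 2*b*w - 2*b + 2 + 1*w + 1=-2*b^2 - 5*b + w*(1 - 2*b) + 3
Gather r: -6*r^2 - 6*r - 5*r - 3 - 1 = -6*r^2 - 11*r - 4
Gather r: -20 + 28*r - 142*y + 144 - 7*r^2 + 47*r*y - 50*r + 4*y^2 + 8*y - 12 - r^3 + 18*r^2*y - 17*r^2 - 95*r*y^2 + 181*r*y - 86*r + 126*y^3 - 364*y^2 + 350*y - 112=-r^3 + r^2*(18*y - 24) + r*(-95*y^2 + 228*y - 108) + 126*y^3 - 360*y^2 + 216*y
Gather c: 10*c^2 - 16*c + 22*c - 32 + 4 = 10*c^2 + 6*c - 28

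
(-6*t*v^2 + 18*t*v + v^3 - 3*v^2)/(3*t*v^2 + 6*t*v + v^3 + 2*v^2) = (-6*t*v + 18*t + v^2 - 3*v)/(3*t*v + 6*t + v^2 + 2*v)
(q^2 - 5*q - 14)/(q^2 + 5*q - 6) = (q^2 - 5*q - 14)/(q^2 + 5*q - 6)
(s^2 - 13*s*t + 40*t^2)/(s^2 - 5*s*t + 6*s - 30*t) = (s - 8*t)/(s + 6)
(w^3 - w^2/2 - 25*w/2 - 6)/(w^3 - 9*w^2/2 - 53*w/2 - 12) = (w - 4)/(w - 8)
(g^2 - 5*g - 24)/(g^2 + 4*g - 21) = (g^2 - 5*g - 24)/(g^2 + 4*g - 21)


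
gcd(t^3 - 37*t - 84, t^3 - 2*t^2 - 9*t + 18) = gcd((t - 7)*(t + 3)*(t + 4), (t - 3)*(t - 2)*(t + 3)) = t + 3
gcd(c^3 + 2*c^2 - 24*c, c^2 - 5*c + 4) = c - 4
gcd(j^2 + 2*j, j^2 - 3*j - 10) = j + 2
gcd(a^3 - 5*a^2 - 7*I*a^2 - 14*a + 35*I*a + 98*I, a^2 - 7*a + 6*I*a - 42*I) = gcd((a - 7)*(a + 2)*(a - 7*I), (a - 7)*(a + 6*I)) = a - 7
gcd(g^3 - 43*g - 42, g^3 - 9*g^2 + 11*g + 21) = g^2 - 6*g - 7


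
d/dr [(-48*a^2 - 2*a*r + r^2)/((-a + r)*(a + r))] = 2*a*(a^2 + 47*a*r + r^2)/(a^4 - 2*a^2*r^2 + r^4)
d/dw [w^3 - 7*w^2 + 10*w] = 3*w^2 - 14*w + 10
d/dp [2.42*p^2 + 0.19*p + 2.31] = 4.84*p + 0.19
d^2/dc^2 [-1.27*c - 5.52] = 0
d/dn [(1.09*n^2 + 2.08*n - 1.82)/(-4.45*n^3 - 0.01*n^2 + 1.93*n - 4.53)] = (4.8505*n^4 + 18.512*n^3 - 22.1725*n^2 - 9.9118*n - 5.9098)/(19.8025*n^6 + 0.089*n^5 - 17.1769*n^4 + 40.2784*n^3 + 3.8155*n^2 - 17.4858*n + 20.5209)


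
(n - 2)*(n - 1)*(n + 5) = n^3 + 2*n^2 - 13*n + 10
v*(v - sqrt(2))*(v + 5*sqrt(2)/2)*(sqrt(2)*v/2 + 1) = sqrt(2)*v^4/2 + 5*v^3/2 - sqrt(2)*v^2 - 5*v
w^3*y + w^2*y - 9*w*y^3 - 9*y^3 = (w - 3*y)*(w + 3*y)*(w*y + y)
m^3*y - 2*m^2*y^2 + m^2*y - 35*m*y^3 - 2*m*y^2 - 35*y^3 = (m - 7*y)*(m + 5*y)*(m*y + y)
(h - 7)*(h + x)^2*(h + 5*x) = h^4 + 7*h^3*x - 7*h^3 + 11*h^2*x^2 - 49*h^2*x + 5*h*x^3 - 77*h*x^2 - 35*x^3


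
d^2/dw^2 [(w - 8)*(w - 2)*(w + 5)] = 6*w - 10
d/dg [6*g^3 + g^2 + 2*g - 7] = 18*g^2 + 2*g + 2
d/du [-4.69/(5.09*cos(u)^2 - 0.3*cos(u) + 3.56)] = (1.407 - 47.7442*cos(u))*sin(u)/(5.09*cos(u)^2 - 0.3*cos(u) + 3.56)^2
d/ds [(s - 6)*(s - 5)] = 2*s - 11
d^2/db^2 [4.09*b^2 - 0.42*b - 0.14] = 8.18000000000000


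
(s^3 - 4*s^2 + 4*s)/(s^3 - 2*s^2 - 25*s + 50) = s*(s - 2)/(s^2 - 25)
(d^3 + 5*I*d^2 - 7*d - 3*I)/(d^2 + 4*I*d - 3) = d + I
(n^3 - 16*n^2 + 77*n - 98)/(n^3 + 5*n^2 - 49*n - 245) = (n^2 - 9*n + 14)/(n^2 + 12*n + 35)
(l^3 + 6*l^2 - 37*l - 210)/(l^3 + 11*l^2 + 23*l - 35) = (l - 6)/(l - 1)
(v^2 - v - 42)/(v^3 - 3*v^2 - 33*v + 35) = (v + 6)/(v^2 + 4*v - 5)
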